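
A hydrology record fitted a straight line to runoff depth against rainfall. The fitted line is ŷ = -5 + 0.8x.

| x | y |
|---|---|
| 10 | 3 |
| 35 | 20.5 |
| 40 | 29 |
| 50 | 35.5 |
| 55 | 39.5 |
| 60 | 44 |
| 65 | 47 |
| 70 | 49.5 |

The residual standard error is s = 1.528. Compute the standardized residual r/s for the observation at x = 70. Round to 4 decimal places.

-0.9817

ŷ = -5 + 0.8·70 = 51
r = 49.5 − 51 = -1.5
r/s = -1.5 / 1.528 = -0.9817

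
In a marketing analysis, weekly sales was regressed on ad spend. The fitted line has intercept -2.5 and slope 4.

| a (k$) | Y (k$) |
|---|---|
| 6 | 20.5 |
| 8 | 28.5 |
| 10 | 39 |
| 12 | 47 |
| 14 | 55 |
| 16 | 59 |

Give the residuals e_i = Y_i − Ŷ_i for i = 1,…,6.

-1, -1, 1.5, 1.5, 1.5, -2.5

a=6: Ŷ = -2.5 + 4·6 = 21.5; e = 20.5 − 21.5 = -1
a=8: Ŷ = -2.5 + 4·8 = 29.5; e = 28.5 − 29.5 = -1
a=10: Ŷ = -2.5 + 4·10 = 37.5; e = 39 − 37.5 = 1.5
a=12: Ŷ = -2.5 + 4·12 = 45.5; e = 47 − 45.5 = 1.5
a=14: Ŷ = -2.5 + 4·14 = 53.5; e = 55 − 53.5 = 1.5
a=16: Ŷ = -2.5 + 4·16 = 61.5; e = 59 − 61.5 = -2.5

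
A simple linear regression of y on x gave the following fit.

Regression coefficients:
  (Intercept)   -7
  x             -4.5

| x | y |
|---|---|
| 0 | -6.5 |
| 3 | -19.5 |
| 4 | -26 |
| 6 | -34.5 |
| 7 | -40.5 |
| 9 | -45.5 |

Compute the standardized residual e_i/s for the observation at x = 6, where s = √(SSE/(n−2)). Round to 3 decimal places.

-0.309

x=0: ŷ = -7 − 4.5·0 = -7; e = -6.5 − (-7) = 0.5
x=3: ŷ = -7 − 4.5·3 = -20.5; e = -19.5 − (-20.5) = 1
x=4: ŷ = -7 − 4.5·4 = -25; e = -26 − (-25) = -1
x=6: ŷ = -7 − 4.5·6 = -34; e = -34.5 − (-34) = -0.5
x=7: ŷ = -7 − 4.5·7 = -38.5; e = -40.5 − (-38.5) = -2
x=9: ŷ = -7 − 4.5·9 = -47.5; e = -45.5 − (-47.5) = 2
SSE = 0.25 + 1 + 1 + 0.25 + 4 + 4 = 10.5
s = √(10.5/4) = 1.62019
e/s = -0.5 / 1.62019 = -0.309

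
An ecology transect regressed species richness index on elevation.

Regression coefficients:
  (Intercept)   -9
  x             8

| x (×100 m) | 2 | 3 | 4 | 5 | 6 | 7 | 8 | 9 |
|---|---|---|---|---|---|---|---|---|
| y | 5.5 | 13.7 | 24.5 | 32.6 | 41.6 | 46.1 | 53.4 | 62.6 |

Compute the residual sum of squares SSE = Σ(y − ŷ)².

x=2: ŷ = -9 + 8·2 = 7; r = 5.5 − 7 = -1.5
x=3: ŷ = -9 + 8·3 = 15; r = 13.7 − 15 = -1.3
x=4: ŷ = -9 + 8·4 = 23; r = 24.5 − 23 = 1.5
x=5: ŷ = -9 + 8·5 = 31; r = 32.6 − 31 = 1.6
x=6: ŷ = -9 + 8·6 = 39; r = 41.6 − 39 = 2.6
x=7: ŷ = -9 + 8·7 = 47; r = 46.1 − 47 = -0.9
x=8: ŷ = -9 + 8·8 = 55; r = 53.4 − 55 = -1.6
x=9: ŷ = -9 + 8·9 = 63; r = 62.6 − 63 = -0.4
SSE = 2.25 + 1.69 + 2.25 + 2.56 + 6.76 + 0.81 + 2.56 + 0.16 = 19.04

SSE = 19.04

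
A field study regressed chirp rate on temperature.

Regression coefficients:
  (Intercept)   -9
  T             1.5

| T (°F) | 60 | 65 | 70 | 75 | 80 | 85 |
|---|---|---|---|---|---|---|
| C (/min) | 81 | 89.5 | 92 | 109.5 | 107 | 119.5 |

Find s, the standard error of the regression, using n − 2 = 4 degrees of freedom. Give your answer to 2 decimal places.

s = 4.18

T=60: Ĉ = -9 + 1.5·60 = 81; e = 81 − 81 = 0
T=65: Ĉ = -9 + 1.5·65 = 88.5; e = 89.5 − 88.5 = 1
T=70: Ĉ = -9 + 1.5·70 = 96; e = 92 − 96 = -4
T=75: Ĉ = -9 + 1.5·75 = 103.5; e = 109.5 − 103.5 = 6
T=80: Ĉ = -9 + 1.5·80 = 111; e = 107 − 111 = -4
T=85: Ĉ = -9 + 1.5·85 = 118.5; e = 119.5 − 118.5 = 1
SSE = 0 + 1 + 16 + 36 + 16 + 1 = 70
s = √(70/4) = √17.5 ≈ 4.18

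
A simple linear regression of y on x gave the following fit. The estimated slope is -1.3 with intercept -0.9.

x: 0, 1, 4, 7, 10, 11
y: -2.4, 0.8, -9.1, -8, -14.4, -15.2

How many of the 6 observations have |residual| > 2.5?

x=0: ŷ = -0.9 − 1.3·0 = -0.9; r = -2.4 − (-0.9) = -1.5
x=1: ŷ = -0.9 − 1.3·1 = -2.2; r = 0.8 − (-2.2) = 3
x=4: ŷ = -0.9 − 1.3·4 = -6.1; r = -9.1 − (-6.1) = -3
x=7: ŷ = -0.9 − 1.3·7 = -10; r = -8 − (-10) = 2
x=10: ŷ = -0.9 − 1.3·10 = -13.9; r = -14.4 − (-13.9) = -0.5
x=11: ŷ = -0.9 − 1.3·11 = -15.2; r = -15.2 − (-15.2) = 0
|r| > 2.5: x=1 (|r|=3), x=4 (|r|=3) → 2

2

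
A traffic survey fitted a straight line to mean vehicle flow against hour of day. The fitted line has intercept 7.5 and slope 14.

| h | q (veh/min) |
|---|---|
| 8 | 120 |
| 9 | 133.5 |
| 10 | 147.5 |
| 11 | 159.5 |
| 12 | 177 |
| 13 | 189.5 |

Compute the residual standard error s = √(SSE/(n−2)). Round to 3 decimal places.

s = 1.275

h=8: q̂ = 7.5 + 14·8 = 119.5; r = 120 − 119.5 = 0.5
h=9: q̂ = 7.5 + 14·9 = 133.5; r = 133.5 − 133.5 = 0
h=10: q̂ = 7.5 + 14·10 = 147.5; r = 147.5 − 147.5 = 0
h=11: q̂ = 7.5 + 14·11 = 161.5; r = 159.5 − 161.5 = -2
h=12: q̂ = 7.5 + 14·12 = 175.5; r = 177 − 175.5 = 1.5
h=13: q̂ = 7.5 + 14·13 = 189.5; r = 189.5 − 189.5 = 0
SSE = 0.25 + 0 + 0 + 4 + 2.25 + 0 = 6.5
s = √(6.5/4) = √1.625 ≈ 1.275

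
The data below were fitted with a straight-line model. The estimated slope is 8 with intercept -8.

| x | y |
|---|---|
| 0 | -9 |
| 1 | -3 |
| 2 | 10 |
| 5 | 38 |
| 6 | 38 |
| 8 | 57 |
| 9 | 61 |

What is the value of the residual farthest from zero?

x=0: ŷ = -8 + 8·0 = -8; r = -9 − (-8) = -1
x=1: ŷ = -8 + 8·1 = 0; r = -3 − 0 = -3
x=2: ŷ = -8 + 8·2 = 8; r = 10 − 8 = 2
x=5: ŷ = -8 + 8·5 = 32; r = 38 − 32 = 6
x=6: ŷ = -8 + 8·6 = 40; r = 38 − 40 = -2
x=8: ŷ = -8 + 8·8 = 56; r = 57 − 56 = 1
x=9: ŷ = -8 + 8·9 = 64; r = 61 − 64 = -3
Largest |r| is 6 at x = 5, residual 6.

r = 6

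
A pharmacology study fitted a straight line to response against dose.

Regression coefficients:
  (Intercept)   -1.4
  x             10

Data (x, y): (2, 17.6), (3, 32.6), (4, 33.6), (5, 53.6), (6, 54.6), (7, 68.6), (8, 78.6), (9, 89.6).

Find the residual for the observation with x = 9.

ŷ = -1.4 + 10·9 = 88.6
r = 89.6 − 88.6 = 1

r = 1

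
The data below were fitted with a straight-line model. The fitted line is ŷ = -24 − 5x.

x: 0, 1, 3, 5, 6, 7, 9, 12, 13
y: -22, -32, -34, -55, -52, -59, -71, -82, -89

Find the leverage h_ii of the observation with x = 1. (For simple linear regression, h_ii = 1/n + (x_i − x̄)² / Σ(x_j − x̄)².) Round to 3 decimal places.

x̄ = (0 + 1 + 3 + 5 + 6 + 7 + 9 + 12 + 13)/9 = 6.22222
Σ(x − x̄)² = 38.716 + 27.2716 + 10.3827 + 1.49383 + 0.0493827 + 0.604938 + 7.71605 + 33.3827 + 45.9383 = 165.556
h = 1/9 + (-5.22222)²/165.556 = 0.111111 + 0.164728 = 0.276

h = 0.276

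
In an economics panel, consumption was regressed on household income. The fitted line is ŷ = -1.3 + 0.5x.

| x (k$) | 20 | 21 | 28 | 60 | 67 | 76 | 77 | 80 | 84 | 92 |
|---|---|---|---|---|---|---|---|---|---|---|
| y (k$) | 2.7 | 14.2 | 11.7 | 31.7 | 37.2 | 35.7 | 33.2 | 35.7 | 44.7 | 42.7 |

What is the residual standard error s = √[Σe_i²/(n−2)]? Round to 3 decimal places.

x=20: ŷ = -1.3 + 0.5·20 = 8.7; e = 2.7 − 8.7 = -6
x=21: ŷ = -1.3 + 0.5·21 = 9.2; e = 14.2 − 9.2 = 5
x=28: ŷ = -1.3 + 0.5·28 = 12.7; e = 11.7 − 12.7 = -1
x=60: ŷ = -1.3 + 0.5·60 = 28.7; e = 31.7 − 28.7 = 3
x=67: ŷ = -1.3 + 0.5·67 = 32.2; e = 37.2 − 32.2 = 5
x=76: ŷ = -1.3 + 0.5·76 = 36.7; e = 35.7 − 36.7 = -1
x=77: ŷ = -1.3 + 0.5·77 = 37.2; e = 33.2 − 37.2 = -4
x=80: ŷ = -1.3 + 0.5·80 = 38.7; e = 35.7 − 38.7 = -3
x=84: ŷ = -1.3 + 0.5·84 = 40.7; e = 44.7 − 40.7 = 4
x=92: ŷ = -1.3 + 0.5·92 = 44.7; e = 42.7 − 44.7 = -2
SSE = 36 + 25 + 1 + 9 + 25 + 1 + 16 + 9 + 16 + 4 = 142
s = √(142/8) = √17.75 ≈ 4.213

s = 4.213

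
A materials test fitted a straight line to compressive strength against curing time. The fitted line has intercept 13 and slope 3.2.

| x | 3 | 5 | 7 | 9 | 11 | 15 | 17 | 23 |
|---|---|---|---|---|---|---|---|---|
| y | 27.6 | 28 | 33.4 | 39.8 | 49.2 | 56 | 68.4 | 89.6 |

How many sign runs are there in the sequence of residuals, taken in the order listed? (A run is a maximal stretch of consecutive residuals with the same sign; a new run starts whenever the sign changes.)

x=3: ŷ = 13 + 3.2·3 = 22.6; r = 27.6 − 22.6 = 5
x=5: ŷ = 13 + 3.2·5 = 29; r = 28 − 29 = -1
x=7: ŷ = 13 + 3.2·7 = 35.4; r = 33.4 − 35.4 = -2
x=9: ŷ = 13 + 3.2·9 = 41.8; r = 39.8 − 41.8 = -2
x=11: ŷ = 13 + 3.2·11 = 48.2; r = 49.2 − 48.2 = 1
x=15: ŷ = 13 + 3.2·15 = 61; r = 56 − 61 = -5
x=17: ŷ = 13 + 3.2·17 = 67.4; r = 68.4 − 67.4 = 1
x=23: ŷ = 13 + 3.2·23 = 86.6; r = 89.6 − 86.6 = 3
Signs: + − − − + − + +
Runs: +×1, −×3, +×1, −×1, +×2 → 5

5 runs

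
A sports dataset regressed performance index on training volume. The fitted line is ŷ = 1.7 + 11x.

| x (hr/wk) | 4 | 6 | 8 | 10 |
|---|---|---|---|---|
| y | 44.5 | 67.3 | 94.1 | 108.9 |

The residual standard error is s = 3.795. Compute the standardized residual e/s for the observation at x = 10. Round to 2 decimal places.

-0.74

ŷ = 1.7 + 11·10 = 111.7
e = 108.9 − 111.7 = -2.8
e/s = -2.8 / 3.795 = -0.74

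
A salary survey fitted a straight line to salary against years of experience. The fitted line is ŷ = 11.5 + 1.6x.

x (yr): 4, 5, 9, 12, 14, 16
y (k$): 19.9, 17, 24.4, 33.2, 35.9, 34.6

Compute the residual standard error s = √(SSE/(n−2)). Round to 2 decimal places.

x=4: ŷ = 11.5 + 1.6·4 = 17.9; r = 19.9 − 17.9 = 2
x=5: ŷ = 11.5 + 1.6·5 = 19.5; r = 17 − 19.5 = -2.5
x=9: ŷ = 11.5 + 1.6·9 = 25.9; r = 24.4 − 25.9 = -1.5
x=12: ŷ = 11.5 + 1.6·12 = 30.7; r = 33.2 − 30.7 = 2.5
x=14: ŷ = 11.5 + 1.6·14 = 33.9; r = 35.9 − 33.9 = 2
x=16: ŷ = 11.5 + 1.6·16 = 37.1; r = 34.6 − 37.1 = -2.5
SSE = 4 + 6.25 + 2.25 + 6.25 + 4 + 6.25 = 29
s = √(29/4) = √7.25 ≈ 2.69

s = 2.69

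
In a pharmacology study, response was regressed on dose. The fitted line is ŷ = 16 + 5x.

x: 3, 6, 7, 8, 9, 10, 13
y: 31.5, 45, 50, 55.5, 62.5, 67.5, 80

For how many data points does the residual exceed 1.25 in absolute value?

2

x=3: ŷ = 16 + 5·3 = 31; r = 31.5 − 31 = 0.5
x=6: ŷ = 16 + 5·6 = 46; r = 45 − 46 = -1
x=7: ŷ = 16 + 5·7 = 51; r = 50 − 51 = -1
x=8: ŷ = 16 + 5·8 = 56; r = 55.5 − 56 = -0.5
x=9: ŷ = 16 + 5·9 = 61; r = 62.5 − 61 = 1.5
x=10: ŷ = 16 + 5·10 = 66; r = 67.5 − 66 = 1.5
x=13: ŷ = 16 + 5·13 = 81; r = 80 − 81 = -1
|r| > 1.25: x=9 (|r|=1.5), x=10 (|r|=1.5) → 2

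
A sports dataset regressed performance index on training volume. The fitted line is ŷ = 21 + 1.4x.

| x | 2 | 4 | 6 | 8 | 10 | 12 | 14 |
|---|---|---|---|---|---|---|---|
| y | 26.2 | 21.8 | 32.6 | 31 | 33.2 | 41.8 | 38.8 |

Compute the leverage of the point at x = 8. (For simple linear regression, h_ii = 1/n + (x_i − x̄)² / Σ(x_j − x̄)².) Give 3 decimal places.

h = 0.143

x̄ = (2 + 4 + 6 + 8 + 10 + 12 + 14)/7 = 8
Σ(x − x̄)² = 36 + 16 + 4 + 0 + 4 + 16 + 36 = 112
h = 1/7 + (0)²/112 = 0.142857 + 0 = 0.143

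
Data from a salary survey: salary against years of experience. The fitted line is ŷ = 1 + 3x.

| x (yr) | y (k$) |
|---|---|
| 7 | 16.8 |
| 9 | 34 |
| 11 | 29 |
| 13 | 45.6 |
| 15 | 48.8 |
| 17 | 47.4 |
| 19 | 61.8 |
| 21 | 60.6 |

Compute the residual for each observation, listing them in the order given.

-5.2, 6, -5, 5.6, 2.8, -4.6, 3.8, -3.4

x=7: ŷ = 1 + 3·7 = 22; e = 16.8 − 22 = -5.2
x=9: ŷ = 1 + 3·9 = 28; e = 34 − 28 = 6
x=11: ŷ = 1 + 3·11 = 34; e = 29 − 34 = -5
x=13: ŷ = 1 + 3·13 = 40; e = 45.6 − 40 = 5.6
x=15: ŷ = 1 + 3·15 = 46; e = 48.8 − 46 = 2.8
x=17: ŷ = 1 + 3·17 = 52; e = 47.4 − 52 = -4.6
x=19: ŷ = 1 + 3·19 = 58; e = 61.8 − 58 = 3.8
x=21: ŷ = 1 + 3·21 = 64; e = 60.6 − 64 = -3.4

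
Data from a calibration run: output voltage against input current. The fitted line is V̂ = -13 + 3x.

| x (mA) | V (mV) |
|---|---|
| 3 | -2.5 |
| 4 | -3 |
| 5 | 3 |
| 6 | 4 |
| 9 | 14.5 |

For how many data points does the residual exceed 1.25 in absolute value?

x=3: V̂ = -13 + 3·3 = -4; r = -2.5 − (-4) = 1.5
x=4: V̂ = -13 + 3·4 = -1; r = -3 − (-1) = -2
x=5: V̂ = -13 + 3·5 = 2; r = 3 − 2 = 1
x=6: V̂ = -13 + 3·6 = 5; r = 4 − 5 = -1
x=9: V̂ = -13 + 3·9 = 14; r = 14.5 − 14 = 0.5
|r| > 1.25: x=3 (|r|=1.5), x=4 (|r|=2) → 2

2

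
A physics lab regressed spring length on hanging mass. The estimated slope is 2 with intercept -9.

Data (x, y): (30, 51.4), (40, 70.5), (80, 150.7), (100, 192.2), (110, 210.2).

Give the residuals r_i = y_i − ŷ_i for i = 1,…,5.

0.4, -0.5, -0.3, 1.2, -0.8

x=30: ŷ = -9 + 2·30 = 51; r = 51.4 − 51 = 0.4
x=40: ŷ = -9 + 2·40 = 71; r = 70.5 − 71 = -0.5
x=80: ŷ = -9 + 2·80 = 151; r = 150.7 − 151 = -0.3
x=100: ŷ = -9 + 2·100 = 191; r = 192.2 − 191 = 1.2
x=110: ŷ = -9 + 2·110 = 211; r = 210.2 − 211 = -0.8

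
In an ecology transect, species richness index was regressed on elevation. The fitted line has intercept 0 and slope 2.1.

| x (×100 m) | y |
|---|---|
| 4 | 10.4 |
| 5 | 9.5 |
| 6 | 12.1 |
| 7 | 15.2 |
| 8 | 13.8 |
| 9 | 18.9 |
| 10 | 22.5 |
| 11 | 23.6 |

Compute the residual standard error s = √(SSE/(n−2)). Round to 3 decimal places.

x=4: ŷ = 2.1·4 = 8.4; e = 10.4 − 8.4 = 2
x=5: ŷ = 2.1·5 = 10.5; e = 9.5 − 10.5 = -1
x=6: ŷ = 2.1·6 = 12.6; e = 12.1 − 12.6 = -0.5
x=7: ŷ = 2.1·7 = 14.7; e = 15.2 − 14.7 = 0.5
x=8: ŷ = 2.1·8 = 16.8; e = 13.8 − 16.8 = -3
x=9: ŷ = 2.1·9 = 18.9; e = 18.9 − 18.9 = 0
x=10: ŷ = 2.1·10 = 21; e = 22.5 − 21 = 1.5
x=11: ŷ = 2.1·11 = 23.1; e = 23.6 − 23.1 = 0.5
SSE = 4 + 1 + 0.25 + 0.25 + 9 + 0 + 2.25 + 0.25 = 17
s = √(17/6) = √2.83333 ≈ 1.683

s = 1.683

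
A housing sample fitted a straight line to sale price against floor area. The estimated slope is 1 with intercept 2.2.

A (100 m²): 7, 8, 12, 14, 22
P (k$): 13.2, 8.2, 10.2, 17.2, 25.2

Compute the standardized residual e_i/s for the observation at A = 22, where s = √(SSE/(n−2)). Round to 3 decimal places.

A=7: ŷ = 2.2 + 7 = 9.2; e = 13.2 − 9.2 = 4
A=8: ŷ = 2.2 + 8 = 10.2; e = 8.2 − 10.2 = -2
A=12: ŷ = 2.2 + 12 = 14.2; e = 10.2 − 14.2 = -4
A=14: ŷ = 2.2 + 14 = 16.2; e = 17.2 − 16.2 = 1
A=22: ŷ = 2.2 + 22 = 24.2; e = 25.2 − 24.2 = 1
SSE = 16 + 4 + 16 + 1 + 1 = 38
s = √(38/3) = 3.55903
e/s = 1 / 3.55903 = 0.281

0.281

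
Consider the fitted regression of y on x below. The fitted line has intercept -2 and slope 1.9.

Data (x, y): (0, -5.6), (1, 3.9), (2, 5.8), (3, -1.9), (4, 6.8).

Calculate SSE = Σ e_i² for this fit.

SSE = 77.76

x=0: ŷ = -2 + 1.9·0 = -2; e = -5.6 − (-2) = -3.6
x=1: ŷ = -2 + 1.9·1 = -0.1; e = 3.9 − (-0.1) = 4
x=2: ŷ = -2 + 1.9·2 = 1.8; e = 5.8 − 1.8 = 4
x=3: ŷ = -2 + 1.9·3 = 3.7; e = -1.9 − 3.7 = -5.6
x=4: ŷ = -2 + 1.9·4 = 5.6; e = 6.8 − 5.6 = 1.2
SSE = 12.96 + 16 + 16 + 31.36 + 1.44 = 77.76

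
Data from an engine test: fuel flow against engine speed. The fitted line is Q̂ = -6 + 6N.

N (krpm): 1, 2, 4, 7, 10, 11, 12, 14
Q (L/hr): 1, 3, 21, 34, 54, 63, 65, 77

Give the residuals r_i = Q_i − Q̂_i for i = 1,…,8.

1, -3, 3, -2, 0, 3, -1, -1

N=1: Q̂ = -6 + 6·1 = 0; r = 1 − 0 = 1
N=2: Q̂ = -6 + 6·2 = 6; r = 3 − 6 = -3
N=4: Q̂ = -6 + 6·4 = 18; r = 21 − 18 = 3
N=7: Q̂ = -6 + 6·7 = 36; r = 34 − 36 = -2
N=10: Q̂ = -6 + 6·10 = 54; r = 54 − 54 = 0
N=11: Q̂ = -6 + 6·11 = 60; r = 63 − 60 = 3
N=12: Q̂ = -6 + 6·12 = 66; r = 65 − 66 = -1
N=14: Q̂ = -6 + 6·14 = 78; r = 77 − 78 = -1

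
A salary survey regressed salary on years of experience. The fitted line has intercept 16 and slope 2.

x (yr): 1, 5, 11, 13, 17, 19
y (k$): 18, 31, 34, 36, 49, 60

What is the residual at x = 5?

e = 5

ŷ = 16 + 2·5 = 26
e = 31 − 26 = 5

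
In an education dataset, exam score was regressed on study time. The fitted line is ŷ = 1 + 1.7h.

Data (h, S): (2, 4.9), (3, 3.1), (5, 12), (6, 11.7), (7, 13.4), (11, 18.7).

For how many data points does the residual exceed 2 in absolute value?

h=2: ŷ = 1 + 1.7·2 = 4.4; e = 4.9 − 4.4 = 0.5
h=3: ŷ = 1 + 1.7·3 = 6.1; e = 3.1 − 6.1 = -3
h=5: ŷ = 1 + 1.7·5 = 9.5; e = 12 − 9.5 = 2.5
h=6: ŷ = 1 + 1.7·6 = 11.2; e = 11.7 − 11.2 = 0.5
h=7: ŷ = 1 + 1.7·7 = 12.9; e = 13.4 − 12.9 = 0.5
h=11: ŷ = 1 + 1.7·11 = 19.7; e = 18.7 − 19.7 = -1
|e| > 2: h=3 (|e|=3), h=5 (|e|=2.5) → 2

2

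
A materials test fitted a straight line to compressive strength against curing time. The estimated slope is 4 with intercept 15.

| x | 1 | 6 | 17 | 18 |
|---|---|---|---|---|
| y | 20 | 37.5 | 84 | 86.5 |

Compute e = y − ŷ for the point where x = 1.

e = 1

ŷ = 15 + 4·1 = 19
e = 20 − 19 = 1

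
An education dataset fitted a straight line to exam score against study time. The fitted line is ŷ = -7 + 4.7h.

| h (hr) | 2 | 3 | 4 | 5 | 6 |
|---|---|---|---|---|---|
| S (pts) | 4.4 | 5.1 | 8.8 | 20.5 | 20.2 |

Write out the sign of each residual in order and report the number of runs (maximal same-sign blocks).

4 runs

h=2: ŷ = -7 + 4.7·2 = 2.4; r = 4.4 − 2.4 = 2
h=3: ŷ = -7 + 4.7·3 = 7.1; r = 5.1 − 7.1 = -2
h=4: ŷ = -7 + 4.7·4 = 11.8; r = 8.8 − 11.8 = -3
h=5: ŷ = -7 + 4.7·5 = 16.5; r = 20.5 − 16.5 = 4
h=6: ŷ = -7 + 4.7·6 = 21.2; r = 20.2 − 21.2 = -1
Signs: + − − + −
Runs: +×1, −×2, +×1, −×1 → 4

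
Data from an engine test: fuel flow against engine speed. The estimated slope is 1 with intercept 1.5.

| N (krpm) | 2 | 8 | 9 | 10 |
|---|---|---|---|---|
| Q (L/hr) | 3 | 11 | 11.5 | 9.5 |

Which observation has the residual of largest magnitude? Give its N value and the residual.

N = 10, r = -2

N=2: Q̂ = 1.5 + 2 = 3.5; r = 3 − 3.5 = -0.5
N=8: Q̂ = 1.5 + 8 = 9.5; r = 11 − 9.5 = 1.5
N=9: Q̂ = 1.5 + 9 = 10.5; r = 11.5 − 10.5 = 1
N=10: Q̂ = 1.5 + 10 = 11.5; r = 9.5 − 11.5 = -2
Largest |r| is 2 at N = 10, residual -2.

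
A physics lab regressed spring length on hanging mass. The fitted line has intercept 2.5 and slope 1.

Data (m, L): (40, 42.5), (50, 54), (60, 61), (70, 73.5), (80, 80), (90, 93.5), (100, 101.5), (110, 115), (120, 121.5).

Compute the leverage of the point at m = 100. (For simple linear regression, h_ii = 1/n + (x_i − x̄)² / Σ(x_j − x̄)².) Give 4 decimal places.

m̄ = (40 + 50 + 60 + 70 + 80 + 90 + 100 + 110 + 120)/9 = 80
Σ(m − m̄)² = 1600 + 900 + 400 + 100 + 0 + 100 + 400 + 900 + 1600 = 6000
h = 1/9 + (20)²/6000 = 0.111111 + 0.0666667 = 0.1778

h = 0.1778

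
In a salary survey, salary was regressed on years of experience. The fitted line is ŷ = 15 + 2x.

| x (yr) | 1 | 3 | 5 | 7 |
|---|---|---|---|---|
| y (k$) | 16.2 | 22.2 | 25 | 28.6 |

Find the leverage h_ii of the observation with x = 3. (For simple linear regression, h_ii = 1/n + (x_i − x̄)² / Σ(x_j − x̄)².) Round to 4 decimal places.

h = 0.3000

x̄ = (1 + 3 + 5 + 7)/4 = 4
Σ(x − x̄)² = 9 + 1 + 1 + 9 = 20
h = 1/4 + (-1)²/20 = 0.25 + 0.05 = 0.3000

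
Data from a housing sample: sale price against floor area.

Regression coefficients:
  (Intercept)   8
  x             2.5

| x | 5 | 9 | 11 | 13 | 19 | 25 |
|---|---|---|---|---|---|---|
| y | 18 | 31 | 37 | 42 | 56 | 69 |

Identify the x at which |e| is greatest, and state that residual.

x=5: ŷ = 8 + 2.5·5 = 20.5; e = 18 − 20.5 = -2.5
x=9: ŷ = 8 + 2.5·9 = 30.5; e = 31 − 30.5 = 0.5
x=11: ŷ = 8 + 2.5·11 = 35.5; e = 37 − 35.5 = 1.5
x=13: ŷ = 8 + 2.5·13 = 40.5; e = 42 − 40.5 = 1.5
x=19: ŷ = 8 + 2.5·19 = 55.5; e = 56 − 55.5 = 0.5
x=25: ŷ = 8 + 2.5·25 = 70.5; e = 69 − 70.5 = -1.5
Largest |e| is 2.5 at x = 5, residual -2.5.

x = 5, e = -2.5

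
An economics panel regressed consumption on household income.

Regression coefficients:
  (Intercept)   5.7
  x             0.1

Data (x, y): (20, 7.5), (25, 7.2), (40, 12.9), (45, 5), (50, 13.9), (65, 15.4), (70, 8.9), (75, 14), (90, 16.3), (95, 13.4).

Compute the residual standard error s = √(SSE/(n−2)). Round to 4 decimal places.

x=20: ŷ = 5.7 + 0.1·20 = 7.7; e = 7.5 − 7.7 = -0.2
x=25: ŷ = 5.7 + 0.1·25 = 8.2; e = 7.2 − 8.2 = -1
x=40: ŷ = 5.7 + 0.1·40 = 9.7; e = 12.9 − 9.7 = 3.2
x=45: ŷ = 5.7 + 0.1·45 = 10.2; e = 5 − 10.2 = -5.2
x=50: ŷ = 5.7 + 0.1·50 = 10.7; e = 13.9 − 10.7 = 3.2
x=65: ŷ = 5.7 + 0.1·65 = 12.2; e = 15.4 − 12.2 = 3.2
x=70: ŷ = 5.7 + 0.1·70 = 12.7; e = 8.9 − 12.7 = -3.8
x=75: ŷ = 5.7 + 0.1·75 = 13.2; e = 14 − 13.2 = 0.8
x=90: ŷ = 5.7 + 0.1·90 = 14.7; e = 16.3 − 14.7 = 1.6
x=95: ŷ = 5.7 + 0.1·95 = 15.2; e = 13.4 − 15.2 = -1.8
SSE = 0.04 + 1 + 10.24 + 27.04 + 10.24 + 10.24 + 14.44 + 0.64 + 2.56 + 3.24 = 79.68
s = √(79.68/8) = √9.96 ≈ 3.1559

s = 3.1559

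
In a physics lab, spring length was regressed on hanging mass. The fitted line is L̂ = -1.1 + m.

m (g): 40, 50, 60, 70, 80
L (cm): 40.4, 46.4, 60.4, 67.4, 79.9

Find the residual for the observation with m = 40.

r = 1.5

L̂ = -1.1 + 40 = 38.9
r = 40.4 − 38.9 = 1.5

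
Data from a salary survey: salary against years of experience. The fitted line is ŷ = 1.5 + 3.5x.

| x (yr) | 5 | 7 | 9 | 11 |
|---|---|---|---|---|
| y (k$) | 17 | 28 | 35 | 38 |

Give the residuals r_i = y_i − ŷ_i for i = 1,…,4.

-2, 2, 2, -2

x=5: ŷ = 1.5 + 3.5·5 = 19; r = 17 − 19 = -2
x=7: ŷ = 1.5 + 3.5·7 = 26; r = 28 − 26 = 2
x=9: ŷ = 1.5 + 3.5·9 = 33; r = 35 − 33 = 2
x=11: ŷ = 1.5 + 3.5·11 = 40; r = 38 − 40 = -2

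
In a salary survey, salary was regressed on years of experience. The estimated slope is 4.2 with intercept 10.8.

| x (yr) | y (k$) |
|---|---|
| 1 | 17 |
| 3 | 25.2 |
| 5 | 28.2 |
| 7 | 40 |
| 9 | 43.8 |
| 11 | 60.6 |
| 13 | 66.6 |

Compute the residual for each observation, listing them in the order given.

x=1: ŷ = 10.8 + 4.2·1 = 15; r = 17 − 15 = 2
x=3: ŷ = 10.8 + 4.2·3 = 23.4; r = 25.2 − 23.4 = 1.8
x=5: ŷ = 10.8 + 4.2·5 = 31.8; r = 28.2 − 31.8 = -3.6
x=7: ŷ = 10.8 + 4.2·7 = 40.2; r = 40 − 40.2 = -0.2
x=9: ŷ = 10.8 + 4.2·9 = 48.6; r = 43.8 − 48.6 = -4.8
x=11: ŷ = 10.8 + 4.2·11 = 57; r = 60.6 − 57 = 3.6
x=13: ŷ = 10.8 + 4.2·13 = 65.4; r = 66.6 − 65.4 = 1.2

2, 1.8, -3.6, -0.2, -4.8, 3.6, 1.2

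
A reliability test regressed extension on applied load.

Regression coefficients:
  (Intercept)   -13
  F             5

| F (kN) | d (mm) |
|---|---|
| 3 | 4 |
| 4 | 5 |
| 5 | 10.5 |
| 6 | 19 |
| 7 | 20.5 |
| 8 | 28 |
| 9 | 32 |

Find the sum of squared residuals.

F=3: d̂ = -13 + 5·3 = 2; r = 4 − 2 = 2
F=4: d̂ = -13 + 5·4 = 7; r = 5 − 7 = -2
F=5: d̂ = -13 + 5·5 = 12; r = 10.5 − 12 = -1.5
F=6: d̂ = -13 + 5·6 = 17; r = 19 − 17 = 2
F=7: d̂ = -13 + 5·7 = 22; r = 20.5 − 22 = -1.5
F=8: d̂ = -13 + 5·8 = 27; r = 28 − 27 = 1
F=9: d̂ = -13 + 5·9 = 32; r = 32 − 32 = 0
SSE = 4 + 4 + 2.25 + 4 + 2.25 + 1 + 0 = 17.5

SSE = 17.5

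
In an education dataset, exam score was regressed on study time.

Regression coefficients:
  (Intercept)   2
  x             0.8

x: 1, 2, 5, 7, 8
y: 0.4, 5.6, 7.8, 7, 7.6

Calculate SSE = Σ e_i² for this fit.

x=1: ŷ = 2 + 0.8·1 = 2.8; e = 0.4 − 2.8 = -2.4
x=2: ŷ = 2 + 0.8·2 = 3.6; e = 5.6 − 3.6 = 2
x=5: ŷ = 2 + 0.8·5 = 6; e = 7.8 − 6 = 1.8
x=7: ŷ = 2 + 0.8·7 = 7.6; e = 7 − 7.6 = -0.6
x=8: ŷ = 2 + 0.8·8 = 8.4; e = 7.6 − 8.4 = -0.8
SSE = 5.76 + 4 + 3.24 + 0.36 + 0.64 = 14

SSE = 14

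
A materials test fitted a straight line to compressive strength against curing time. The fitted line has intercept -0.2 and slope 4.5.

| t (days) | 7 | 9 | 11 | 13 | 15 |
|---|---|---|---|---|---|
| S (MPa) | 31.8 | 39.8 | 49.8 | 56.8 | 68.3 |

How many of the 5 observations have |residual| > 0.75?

t=7: Ŝ = -0.2 + 4.5·7 = 31.3; e = 31.8 − 31.3 = 0.5
t=9: Ŝ = -0.2 + 4.5·9 = 40.3; e = 39.8 − 40.3 = -0.5
t=11: Ŝ = -0.2 + 4.5·11 = 49.3; e = 49.8 − 49.3 = 0.5
t=13: Ŝ = -0.2 + 4.5·13 = 58.3; e = 56.8 − 58.3 = -1.5
t=15: Ŝ = -0.2 + 4.5·15 = 67.3; e = 68.3 − 67.3 = 1
|e| > 0.75: t=13 (|e|=1.5), t=15 (|e|=1) → 2

2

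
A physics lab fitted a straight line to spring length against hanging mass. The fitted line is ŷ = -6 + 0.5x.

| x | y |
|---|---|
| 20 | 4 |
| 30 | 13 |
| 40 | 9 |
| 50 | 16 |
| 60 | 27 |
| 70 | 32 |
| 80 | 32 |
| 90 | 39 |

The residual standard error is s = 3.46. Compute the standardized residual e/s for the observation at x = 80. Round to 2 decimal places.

-0.58

ŷ = -6 + 0.5·80 = 34
e = 32 − 34 = -2
e/s = -2 / 3.46 = -0.58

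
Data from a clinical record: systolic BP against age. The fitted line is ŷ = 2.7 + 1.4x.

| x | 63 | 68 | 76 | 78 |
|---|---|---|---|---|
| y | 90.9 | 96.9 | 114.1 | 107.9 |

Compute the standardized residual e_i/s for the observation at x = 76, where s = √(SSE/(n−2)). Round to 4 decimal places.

1.0911

x=63: ŷ = 2.7 + 1.4·63 = 90.9; e = 90.9 − 90.9 = 0
x=68: ŷ = 2.7 + 1.4·68 = 97.9; e = 96.9 − 97.9 = -1
x=76: ŷ = 2.7 + 1.4·76 = 109.1; e = 114.1 − 109.1 = 5
x=78: ŷ = 2.7 + 1.4·78 = 111.9; e = 107.9 − 111.9 = -4
SSE = 0 + 1 + 25 + 16 = 42
s = √(42/2) = 4.58258
e/s = 5 / 4.58258 = 1.0911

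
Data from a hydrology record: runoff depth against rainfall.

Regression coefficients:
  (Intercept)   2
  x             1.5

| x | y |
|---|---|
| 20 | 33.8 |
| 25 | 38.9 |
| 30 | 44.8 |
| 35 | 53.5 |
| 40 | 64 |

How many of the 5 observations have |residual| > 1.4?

x=20: ŷ = 2 + 1.5·20 = 32; r = 33.8 − 32 = 1.8
x=25: ŷ = 2 + 1.5·25 = 39.5; r = 38.9 − 39.5 = -0.6
x=30: ŷ = 2 + 1.5·30 = 47; r = 44.8 − 47 = -2.2
x=35: ŷ = 2 + 1.5·35 = 54.5; r = 53.5 − 54.5 = -1
x=40: ŷ = 2 + 1.5·40 = 62; r = 64 − 62 = 2
|r| > 1.4: x=20 (|r|=1.8), x=30 (|r|=2.2), x=40 (|r|=2) → 3

3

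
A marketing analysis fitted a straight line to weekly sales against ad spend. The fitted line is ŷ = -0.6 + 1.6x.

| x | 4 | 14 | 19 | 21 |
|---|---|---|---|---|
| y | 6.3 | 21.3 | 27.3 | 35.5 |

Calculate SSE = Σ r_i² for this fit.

SSE = 13

x=4: ŷ = -0.6 + 1.6·4 = 5.8; r = 6.3 − 5.8 = 0.5
x=14: ŷ = -0.6 + 1.6·14 = 21.8; r = 21.3 − 21.8 = -0.5
x=19: ŷ = -0.6 + 1.6·19 = 29.8; r = 27.3 − 29.8 = -2.5
x=21: ŷ = -0.6 + 1.6·21 = 33; r = 35.5 − 33 = 2.5
SSE = 0.25 + 0.25 + 6.25 + 6.25 = 13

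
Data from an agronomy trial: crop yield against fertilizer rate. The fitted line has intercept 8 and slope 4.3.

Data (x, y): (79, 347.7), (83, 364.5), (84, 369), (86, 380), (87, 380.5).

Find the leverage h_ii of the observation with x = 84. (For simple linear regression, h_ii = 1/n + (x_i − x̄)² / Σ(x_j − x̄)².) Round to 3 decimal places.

x̄ = (79 + 83 + 84 + 86 + 87)/5 = 83.8
Σ(x − x̄)² = 23.04 + 0.64 + 0.04 + 4.84 + 10.24 = 38.8
h = 1/5 + (0.2)²/38.8 = 0.2 + 0.00103093 = 0.201

h = 0.201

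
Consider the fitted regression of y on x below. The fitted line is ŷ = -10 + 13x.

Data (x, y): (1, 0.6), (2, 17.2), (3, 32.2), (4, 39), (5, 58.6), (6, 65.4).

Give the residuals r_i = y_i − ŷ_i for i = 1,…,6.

x=1: ŷ = -10 + 13·1 = 3; r = 0.6 − 3 = -2.4
x=2: ŷ = -10 + 13·2 = 16; r = 17.2 − 16 = 1.2
x=3: ŷ = -10 + 13·3 = 29; r = 32.2 − 29 = 3.2
x=4: ŷ = -10 + 13·4 = 42; r = 39 − 42 = -3
x=5: ŷ = -10 + 13·5 = 55; r = 58.6 − 55 = 3.6
x=6: ŷ = -10 + 13·6 = 68; r = 65.4 − 68 = -2.6

-2.4, 1.2, 3.2, -3, 3.6, -2.6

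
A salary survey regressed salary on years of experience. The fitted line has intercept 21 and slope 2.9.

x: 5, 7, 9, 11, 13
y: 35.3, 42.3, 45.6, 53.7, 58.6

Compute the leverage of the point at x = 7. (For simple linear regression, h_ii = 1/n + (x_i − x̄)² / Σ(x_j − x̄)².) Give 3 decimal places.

h = 0.300

x̄ = (5 + 7 + 9 + 11 + 13)/5 = 9
Σ(x − x̄)² = 16 + 4 + 0 + 4 + 16 = 40
h = 1/5 + (-2)²/40 = 0.2 + 0.1 = 0.300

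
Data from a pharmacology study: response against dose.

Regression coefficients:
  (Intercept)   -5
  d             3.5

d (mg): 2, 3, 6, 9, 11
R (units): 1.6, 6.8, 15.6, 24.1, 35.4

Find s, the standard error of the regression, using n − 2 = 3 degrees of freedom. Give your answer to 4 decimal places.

d=2: R̂ = -5 + 3.5·2 = 2; e = 1.6 − 2 = -0.4
d=3: R̂ = -5 + 3.5·3 = 5.5; e = 6.8 − 5.5 = 1.3
d=6: R̂ = -5 + 3.5·6 = 16; e = 15.6 − 16 = -0.4
d=9: R̂ = -5 + 3.5·9 = 26.5; e = 24.1 − 26.5 = -2.4
d=11: R̂ = -5 + 3.5·11 = 33.5; e = 35.4 − 33.5 = 1.9
SSE = 0.16 + 1.69 + 0.16 + 5.76 + 3.61 = 11.38
s = √(11.38/3) = √3.79333 ≈ 1.9476

s = 1.9476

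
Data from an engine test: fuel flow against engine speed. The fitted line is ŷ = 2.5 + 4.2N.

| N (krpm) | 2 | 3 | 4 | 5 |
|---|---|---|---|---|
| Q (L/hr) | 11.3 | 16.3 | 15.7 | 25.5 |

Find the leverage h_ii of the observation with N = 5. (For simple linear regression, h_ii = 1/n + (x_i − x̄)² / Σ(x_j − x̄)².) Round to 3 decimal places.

N̄ = (2 + 3 + 4 + 5)/4 = 3.5
Σ(N − N̄)² = 2.25 + 0.25 + 0.25 + 2.25 = 5
h = 1/4 + (1.5)²/5 = 0.25 + 0.45 = 0.700

h = 0.700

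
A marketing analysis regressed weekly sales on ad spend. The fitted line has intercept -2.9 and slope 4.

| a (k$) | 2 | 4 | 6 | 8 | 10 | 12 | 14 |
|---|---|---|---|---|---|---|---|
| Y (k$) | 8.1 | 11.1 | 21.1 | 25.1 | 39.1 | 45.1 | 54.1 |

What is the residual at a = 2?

r = 3

Ŷ = -2.9 + 4·2 = 5.1
r = 8.1 − 5.1 = 3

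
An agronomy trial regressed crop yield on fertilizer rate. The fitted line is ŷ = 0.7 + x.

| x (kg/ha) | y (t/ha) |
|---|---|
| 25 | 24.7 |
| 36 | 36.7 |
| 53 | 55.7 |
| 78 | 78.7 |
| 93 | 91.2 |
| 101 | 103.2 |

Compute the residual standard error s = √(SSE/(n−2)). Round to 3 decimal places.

s = 1.837

x=25: ŷ = 0.7 + 25 = 25.7; e = 24.7 − 25.7 = -1
x=36: ŷ = 0.7 + 36 = 36.7; e = 36.7 − 36.7 = 0
x=53: ŷ = 0.7 + 53 = 53.7; e = 55.7 − 53.7 = 2
x=78: ŷ = 0.7 + 78 = 78.7; e = 78.7 − 78.7 = 0
x=93: ŷ = 0.7 + 93 = 93.7; e = 91.2 − 93.7 = -2.5
x=101: ŷ = 0.7 + 101 = 101.7; e = 103.2 − 101.7 = 1.5
SSE = 1 + 0 + 4 + 0 + 6.25 + 2.25 = 13.5
s = √(13.5/4) = √3.375 ≈ 1.837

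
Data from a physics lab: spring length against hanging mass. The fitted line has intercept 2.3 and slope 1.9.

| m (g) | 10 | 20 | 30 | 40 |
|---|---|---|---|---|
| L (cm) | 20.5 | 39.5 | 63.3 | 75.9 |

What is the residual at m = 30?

L̂ = 2.3 + 1.9·30 = 59.3
e = 63.3 − 59.3 = 4

e = 4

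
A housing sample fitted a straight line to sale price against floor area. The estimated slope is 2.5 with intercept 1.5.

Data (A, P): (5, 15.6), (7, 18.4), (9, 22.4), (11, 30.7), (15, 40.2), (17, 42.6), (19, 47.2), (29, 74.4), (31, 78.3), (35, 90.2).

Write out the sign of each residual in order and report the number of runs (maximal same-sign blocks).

7 runs

A=5: P̂ = 1.5 + 2.5·5 = 14; r = 15.6 − 14 = 1.6
A=7: P̂ = 1.5 + 2.5·7 = 19; r = 18.4 − 19 = -0.6
A=9: P̂ = 1.5 + 2.5·9 = 24; r = 22.4 − 24 = -1.6
A=11: P̂ = 1.5 + 2.5·11 = 29; r = 30.7 − 29 = 1.7
A=15: P̂ = 1.5 + 2.5·15 = 39; r = 40.2 − 39 = 1.2
A=17: P̂ = 1.5 + 2.5·17 = 44; r = 42.6 − 44 = -1.4
A=19: P̂ = 1.5 + 2.5·19 = 49; r = 47.2 − 49 = -1.8
A=29: P̂ = 1.5 + 2.5·29 = 74; r = 74.4 − 74 = 0.4
A=31: P̂ = 1.5 + 2.5·31 = 79; r = 78.3 − 79 = -0.7
A=35: P̂ = 1.5 + 2.5·35 = 89; r = 90.2 − 89 = 1.2
Signs: + − − + + − − + − +
Runs: +×1, −×2, +×2, −×2, +×1, −×1, +×1 → 7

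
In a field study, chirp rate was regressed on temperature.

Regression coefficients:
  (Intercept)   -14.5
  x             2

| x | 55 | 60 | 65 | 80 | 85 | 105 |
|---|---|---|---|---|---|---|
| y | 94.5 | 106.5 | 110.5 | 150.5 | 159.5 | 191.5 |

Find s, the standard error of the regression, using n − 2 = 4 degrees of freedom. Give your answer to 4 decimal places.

x=55: ŷ = -14.5 + 2·55 = 95.5; r = 94.5 − 95.5 = -1
x=60: ŷ = -14.5 + 2·60 = 105.5; r = 106.5 − 105.5 = 1
x=65: ŷ = -14.5 + 2·65 = 115.5; r = 110.5 − 115.5 = -5
x=80: ŷ = -14.5 + 2·80 = 145.5; r = 150.5 − 145.5 = 5
x=85: ŷ = -14.5 + 2·85 = 155.5; r = 159.5 − 155.5 = 4
x=105: ŷ = -14.5 + 2·105 = 195.5; r = 191.5 − 195.5 = -4
SSE = 1 + 1 + 25 + 25 + 16 + 16 = 84
s = √(84/4) = √21 ≈ 4.5826

s = 4.5826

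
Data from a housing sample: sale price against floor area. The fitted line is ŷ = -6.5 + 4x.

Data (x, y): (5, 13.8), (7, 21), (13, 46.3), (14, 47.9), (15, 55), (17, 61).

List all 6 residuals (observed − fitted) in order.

x=5: ŷ = -6.5 + 4·5 = 13.5; e = 13.8 − 13.5 = 0.3
x=7: ŷ = -6.5 + 4·7 = 21.5; e = 21 − 21.5 = -0.5
x=13: ŷ = -6.5 + 4·13 = 45.5; e = 46.3 − 45.5 = 0.8
x=14: ŷ = -6.5 + 4·14 = 49.5; e = 47.9 − 49.5 = -1.6
x=15: ŷ = -6.5 + 4·15 = 53.5; e = 55 − 53.5 = 1.5
x=17: ŷ = -6.5 + 4·17 = 61.5; e = 61 − 61.5 = -0.5

0.3, -0.5, 0.8, -1.6, 1.5, -0.5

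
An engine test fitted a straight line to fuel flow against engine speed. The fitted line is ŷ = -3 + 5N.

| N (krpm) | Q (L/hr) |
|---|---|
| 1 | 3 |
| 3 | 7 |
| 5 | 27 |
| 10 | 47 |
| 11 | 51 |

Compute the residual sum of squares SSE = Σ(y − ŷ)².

N=1: ŷ = -3 + 5·1 = 2; r = 3 − 2 = 1
N=3: ŷ = -3 + 5·3 = 12; r = 7 − 12 = -5
N=5: ŷ = -3 + 5·5 = 22; r = 27 − 22 = 5
N=10: ŷ = -3 + 5·10 = 47; r = 47 − 47 = 0
N=11: ŷ = -3 + 5·11 = 52; r = 51 − 52 = -1
SSE = 1 + 25 + 25 + 0 + 1 = 52

SSE = 52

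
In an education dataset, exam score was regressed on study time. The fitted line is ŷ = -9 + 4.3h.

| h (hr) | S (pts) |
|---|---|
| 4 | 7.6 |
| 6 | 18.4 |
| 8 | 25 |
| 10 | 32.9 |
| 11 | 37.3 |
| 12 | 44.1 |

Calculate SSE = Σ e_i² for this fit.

h=4: ŷ = -9 + 4.3·4 = 8.2; e = 7.6 − 8.2 = -0.6
h=6: ŷ = -9 + 4.3·6 = 16.8; e = 18.4 − 16.8 = 1.6
h=8: ŷ = -9 + 4.3·8 = 25.4; e = 25 − 25.4 = -0.4
h=10: ŷ = -9 + 4.3·10 = 34; e = 32.9 − 34 = -1.1
h=11: ŷ = -9 + 4.3·11 = 38.3; e = 37.3 − 38.3 = -1
h=12: ŷ = -9 + 4.3·12 = 42.6; e = 44.1 − 42.6 = 1.5
SSE = 0.36 + 2.56 + 0.16 + 1.21 + 1 + 2.25 = 7.54

SSE = 7.54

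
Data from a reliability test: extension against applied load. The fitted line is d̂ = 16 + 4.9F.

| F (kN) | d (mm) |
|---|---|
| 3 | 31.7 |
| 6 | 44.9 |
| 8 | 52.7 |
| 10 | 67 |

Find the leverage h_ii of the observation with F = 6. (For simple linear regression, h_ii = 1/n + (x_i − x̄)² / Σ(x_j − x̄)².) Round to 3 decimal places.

F̄ = (3 + 6 + 8 + 10)/4 = 6.75
Σ(F − F̄)² = 14.0625 + 0.5625 + 1.5625 + 10.5625 = 26.75
h = 1/4 + (-0.75)²/26.75 = 0.25 + 0.021028 = 0.271

h = 0.271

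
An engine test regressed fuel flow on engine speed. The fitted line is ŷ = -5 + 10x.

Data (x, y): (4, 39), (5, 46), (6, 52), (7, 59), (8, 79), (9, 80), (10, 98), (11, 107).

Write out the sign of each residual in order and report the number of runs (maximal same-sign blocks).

x=4: ŷ = -5 + 10·4 = 35; e = 39 − 35 = 4
x=5: ŷ = -5 + 10·5 = 45; e = 46 − 45 = 1
x=6: ŷ = -5 + 10·6 = 55; e = 52 − 55 = -3
x=7: ŷ = -5 + 10·7 = 65; e = 59 − 65 = -6
x=8: ŷ = -5 + 10·8 = 75; e = 79 − 75 = 4
x=9: ŷ = -5 + 10·9 = 85; e = 80 − 85 = -5
x=10: ŷ = -5 + 10·10 = 95; e = 98 − 95 = 3
x=11: ŷ = -5 + 10·11 = 105; e = 107 − 105 = 2
Signs: + + − − + − + +
Runs: +×2, −×2, +×1, −×1, +×2 → 5

5 runs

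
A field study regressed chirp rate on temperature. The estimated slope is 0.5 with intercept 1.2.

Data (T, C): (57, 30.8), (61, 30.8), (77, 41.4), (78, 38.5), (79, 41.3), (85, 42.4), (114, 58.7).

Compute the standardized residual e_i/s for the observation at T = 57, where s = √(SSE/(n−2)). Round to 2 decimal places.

0.77

T=57: ŷ = 1.2 + 0.5·57 = 29.7; e = 30.8 − 29.7 = 1.1
T=61: ŷ = 1.2 + 0.5·61 = 31.7; e = 30.8 − 31.7 = -0.9
T=77: ŷ = 1.2 + 0.5·77 = 39.7; e = 41.4 − 39.7 = 1.7
T=78: ŷ = 1.2 + 0.5·78 = 40.2; e = 38.5 − 40.2 = -1.7
T=79: ŷ = 1.2 + 0.5·79 = 40.7; e = 41.3 − 40.7 = 0.6
T=85: ŷ = 1.2 + 0.5·85 = 43.7; e = 42.4 − 43.7 = -1.3
T=114: ŷ = 1.2 + 0.5·114 = 58.2; e = 58.7 − 58.2 = 0.5
SSE = 1.21 + 0.81 + 2.89 + 2.89 + 0.36 + 1.69 + 0.25 = 10.1
s = √(10.1/5) = 1.42127
e/s = 1.1 / 1.42127 = 0.77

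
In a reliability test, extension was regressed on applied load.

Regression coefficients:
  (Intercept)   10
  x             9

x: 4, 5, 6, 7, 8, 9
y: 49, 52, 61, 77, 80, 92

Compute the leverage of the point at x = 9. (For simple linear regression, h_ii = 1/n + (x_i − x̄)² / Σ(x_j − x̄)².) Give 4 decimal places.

x̄ = (4 + 5 + 6 + 7 + 8 + 9)/6 = 6.5
Σ(x − x̄)² = 6.25 + 2.25 + 0.25 + 0.25 + 2.25 + 6.25 = 17.5
h = 1/6 + (2.5)²/17.5 = 0.166667 + 0.357143 = 0.5238

h = 0.5238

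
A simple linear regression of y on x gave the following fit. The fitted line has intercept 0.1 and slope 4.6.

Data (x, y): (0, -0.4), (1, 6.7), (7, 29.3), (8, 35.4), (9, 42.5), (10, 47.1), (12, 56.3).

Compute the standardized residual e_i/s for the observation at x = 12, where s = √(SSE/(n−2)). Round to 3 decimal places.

x=0: ŷ = 0.1 + 4.6·0 = 0.1; e = -0.4 − 0.1 = -0.5
x=1: ŷ = 0.1 + 4.6·1 = 4.7; e = 6.7 − 4.7 = 2
x=7: ŷ = 0.1 + 4.6·7 = 32.3; e = 29.3 − 32.3 = -3
x=8: ŷ = 0.1 + 4.6·8 = 36.9; e = 35.4 − 36.9 = -1.5
x=9: ŷ = 0.1 + 4.6·9 = 41.5; e = 42.5 − 41.5 = 1
x=10: ŷ = 0.1 + 4.6·10 = 46.1; e = 47.1 − 46.1 = 1
x=12: ŷ = 0.1 + 4.6·12 = 55.3; e = 56.3 − 55.3 = 1
SSE = 0.25 + 4 + 9 + 2.25 + 1 + 1 + 1 = 18.5
s = √(18.5/5) = 1.92354
e/s = 1 / 1.92354 = 0.520

0.520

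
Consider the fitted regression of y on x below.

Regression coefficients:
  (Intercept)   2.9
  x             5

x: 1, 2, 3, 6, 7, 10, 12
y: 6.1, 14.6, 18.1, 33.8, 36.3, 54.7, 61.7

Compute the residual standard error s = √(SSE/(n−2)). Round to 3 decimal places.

s = 1.686

x=1: ŷ = 2.9 + 5·1 = 7.9; r = 6.1 − 7.9 = -1.8
x=2: ŷ = 2.9 + 5·2 = 12.9; r = 14.6 − 12.9 = 1.7
x=3: ŷ = 2.9 + 5·3 = 17.9; r = 18.1 − 17.9 = 0.2
x=6: ŷ = 2.9 + 5·6 = 32.9; r = 33.8 − 32.9 = 0.9
x=7: ŷ = 2.9 + 5·7 = 37.9; r = 36.3 − 37.9 = -1.6
x=10: ŷ = 2.9 + 5·10 = 52.9; r = 54.7 − 52.9 = 1.8
x=12: ŷ = 2.9 + 5·12 = 62.9; r = 61.7 − 62.9 = -1.2
SSE = 3.24 + 2.89 + 0.04 + 0.81 + 2.56 + 3.24 + 1.44 = 14.22
s = √(14.22/5) = √2.844 ≈ 1.686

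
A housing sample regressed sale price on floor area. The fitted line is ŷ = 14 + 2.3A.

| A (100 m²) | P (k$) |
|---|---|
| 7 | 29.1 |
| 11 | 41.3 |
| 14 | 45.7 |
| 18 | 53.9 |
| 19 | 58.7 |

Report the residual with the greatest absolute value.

A=7: ŷ = 14 + 2.3·7 = 30.1; e = 29.1 − 30.1 = -1
A=11: ŷ = 14 + 2.3·11 = 39.3; e = 41.3 − 39.3 = 2
A=14: ŷ = 14 + 2.3·14 = 46.2; e = 45.7 − 46.2 = -0.5
A=18: ŷ = 14 + 2.3·18 = 55.4; e = 53.9 − 55.4 = -1.5
A=19: ŷ = 14 + 2.3·19 = 57.7; e = 58.7 − 57.7 = 1
Largest |e| is 2 at A = 11, residual 2.

e = 2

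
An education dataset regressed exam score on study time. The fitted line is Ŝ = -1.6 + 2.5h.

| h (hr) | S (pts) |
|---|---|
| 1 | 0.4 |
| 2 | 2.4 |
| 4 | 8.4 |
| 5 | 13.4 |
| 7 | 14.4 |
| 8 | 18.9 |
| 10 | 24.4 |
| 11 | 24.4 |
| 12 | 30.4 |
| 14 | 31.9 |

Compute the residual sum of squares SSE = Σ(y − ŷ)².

SSE = 19.5

h=1: Ŝ = -1.6 + 2.5·1 = 0.9; r = 0.4 − 0.9 = -0.5
h=2: Ŝ = -1.6 + 2.5·2 = 3.4; r = 2.4 − 3.4 = -1
h=4: Ŝ = -1.6 + 2.5·4 = 8.4; r = 8.4 − 8.4 = 0
h=5: Ŝ = -1.6 + 2.5·5 = 10.9; r = 13.4 − 10.9 = 2.5
h=7: Ŝ = -1.6 + 2.5·7 = 15.9; r = 14.4 − 15.9 = -1.5
h=8: Ŝ = -1.6 + 2.5·8 = 18.4; r = 18.9 − 18.4 = 0.5
h=10: Ŝ = -1.6 + 2.5·10 = 23.4; r = 24.4 − 23.4 = 1
h=11: Ŝ = -1.6 + 2.5·11 = 25.9; r = 24.4 − 25.9 = -1.5
h=12: Ŝ = -1.6 + 2.5·12 = 28.4; r = 30.4 − 28.4 = 2
h=14: Ŝ = -1.6 + 2.5·14 = 33.4; r = 31.9 − 33.4 = -1.5
SSE = 0.25 + 1 + 0 + 6.25 + 2.25 + 0.25 + 1 + 2.25 + 4 + 2.25 = 19.5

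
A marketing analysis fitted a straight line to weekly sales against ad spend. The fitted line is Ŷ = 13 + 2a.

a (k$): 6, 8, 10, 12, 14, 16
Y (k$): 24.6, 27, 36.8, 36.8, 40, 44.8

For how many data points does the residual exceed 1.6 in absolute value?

a=6: Ŷ = 13 + 2·6 = 25; r = 24.6 − 25 = -0.4
a=8: Ŷ = 13 + 2·8 = 29; r = 27 − 29 = -2
a=10: Ŷ = 13 + 2·10 = 33; r = 36.8 − 33 = 3.8
a=12: Ŷ = 13 + 2·12 = 37; r = 36.8 − 37 = -0.2
a=14: Ŷ = 13 + 2·14 = 41; r = 40 − 41 = -1
a=16: Ŷ = 13 + 2·16 = 45; r = 44.8 − 45 = -0.2
|r| > 1.6: a=8 (|r|=2), a=10 (|r|=3.8) → 2

2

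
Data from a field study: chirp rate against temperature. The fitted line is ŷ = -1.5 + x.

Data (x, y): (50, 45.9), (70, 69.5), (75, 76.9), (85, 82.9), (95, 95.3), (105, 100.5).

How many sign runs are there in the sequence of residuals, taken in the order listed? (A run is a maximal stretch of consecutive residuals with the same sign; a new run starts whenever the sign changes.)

5 runs

x=50: ŷ = -1.5 + 50 = 48.5; e = 45.9 − 48.5 = -2.6
x=70: ŷ = -1.5 + 70 = 68.5; e = 69.5 − 68.5 = 1
x=75: ŷ = -1.5 + 75 = 73.5; e = 76.9 − 73.5 = 3.4
x=85: ŷ = -1.5 + 85 = 83.5; e = 82.9 − 83.5 = -0.6
x=95: ŷ = -1.5 + 95 = 93.5; e = 95.3 − 93.5 = 1.8
x=105: ŷ = -1.5 + 105 = 103.5; e = 100.5 − 103.5 = -3
Signs: − + + − + −
Runs: −×1, +×2, −×1, +×1, −×1 → 5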